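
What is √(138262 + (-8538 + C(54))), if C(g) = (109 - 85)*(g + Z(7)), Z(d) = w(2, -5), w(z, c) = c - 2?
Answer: 2*√32713 ≈ 361.73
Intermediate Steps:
w(z, c) = -2 + c
Z(d) = -7 (Z(d) = -2 - 5 = -7)
C(g) = -168 + 24*g (C(g) = (109 - 85)*(g - 7) = 24*(-7 + g) = -168 + 24*g)
√(138262 + (-8538 + C(54))) = √(138262 + (-8538 + (-168 + 24*54))) = √(138262 + (-8538 + (-168 + 1296))) = √(138262 + (-8538 + 1128)) = √(138262 - 7410) = √130852 = 2*√32713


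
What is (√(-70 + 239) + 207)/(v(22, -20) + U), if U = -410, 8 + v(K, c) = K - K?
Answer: -10/19 ≈ -0.52632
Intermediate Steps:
v(K, c) = -8 (v(K, c) = -8 + (K - K) = -8 + 0 = -8)
(√(-70 + 239) + 207)/(v(22, -20) + U) = (√(-70 + 239) + 207)/(-8 - 410) = (√169 + 207)/(-418) = (13 + 207)*(-1/418) = 220*(-1/418) = -10/19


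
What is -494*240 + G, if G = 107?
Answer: -118453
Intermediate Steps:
-494*240 + G = -494*240 + 107 = -118560 + 107 = -118453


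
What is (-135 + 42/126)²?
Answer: 163216/9 ≈ 18135.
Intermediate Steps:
(-135 + 42/126)² = (-135 + 42*(1/126))² = (-135 + ⅓)² = (-404/3)² = 163216/9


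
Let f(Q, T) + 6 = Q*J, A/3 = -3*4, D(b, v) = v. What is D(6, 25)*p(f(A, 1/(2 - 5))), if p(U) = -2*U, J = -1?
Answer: -1500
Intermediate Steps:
A = -36 (A = 3*(-3*4) = 3*(-12) = -36)
f(Q, T) = -6 - Q (f(Q, T) = -6 + Q*(-1) = -6 - Q)
D(6, 25)*p(f(A, 1/(2 - 5))) = 25*(-2*(-6 - 1*(-36))) = 25*(-2*(-6 + 36)) = 25*(-2*30) = 25*(-60) = -1500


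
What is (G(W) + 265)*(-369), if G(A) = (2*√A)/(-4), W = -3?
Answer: -97785 + 369*I*√3/2 ≈ -97785.0 + 319.56*I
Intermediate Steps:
G(A) = -√A/2 (G(A) = (2*√A)*(-¼) = -√A/2)
(G(W) + 265)*(-369) = (-I*√3/2 + 265)*(-369) = (265 - I*√3/2)*(-369) = -97785 + 369*I*√3/2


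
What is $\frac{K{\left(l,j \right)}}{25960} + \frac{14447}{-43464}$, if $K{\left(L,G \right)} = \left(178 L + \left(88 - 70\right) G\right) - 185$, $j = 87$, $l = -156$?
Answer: $- \frac{95120543}{70520340} \approx -1.3488$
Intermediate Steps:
$K{\left(L,G \right)} = -185 + 18 G + 178 L$ ($K{\left(L,G \right)} = \left(178 L + \left(88 - 70\right) G\right) - 185 = \left(178 L + 18 G\right) - 185 = \left(18 G + 178 L\right) - 185 = -185 + 18 G + 178 L$)
$\frac{K{\left(l,j \right)}}{25960} + \frac{14447}{-43464} = \frac{-185 + 18 \cdot 87 + 178 \left(-156\right)}{25960} + \frac{14447}{-43464} = \left(-185 + 1566 - 27768\right) \frac{1}{25960} + 14447 \left(- \frac{1}{43464}\right) = \left(-26387\right) \frac{1}{25960} - \frac{14447}{43464} = - \frac{26387}{25960} - \frac{14447}{43464} = - \frac{95120543}{70520340}$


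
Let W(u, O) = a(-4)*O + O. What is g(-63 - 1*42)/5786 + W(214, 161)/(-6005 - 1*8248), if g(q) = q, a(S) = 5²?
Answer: -25716761/82467858 ≈ -0.31184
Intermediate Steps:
a(S) = 25
W(u, O) = 26*O (W(u, O) = 25*O + O = 26*O)
g(-63 - 1*42)/5786 + W(214, 161)/(-6005 - 1*8248) = (-63 - 1*42)/5786 + (26*161)/(-6005 - 1*8248) = (-63 - 42)*(1/5786) + 4186/(-6005 - 8248) = -105*1/5786 + 4186/(-14253) = -105/5786 + 4186*(-1/14253) = -105/5786 - 4186/14253 = -25716761/82467858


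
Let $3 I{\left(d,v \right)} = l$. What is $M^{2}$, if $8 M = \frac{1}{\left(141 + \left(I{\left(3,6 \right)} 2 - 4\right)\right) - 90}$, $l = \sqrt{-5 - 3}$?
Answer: $\frac{9}{64 \left(141 + 4 i \sqrt{2}\right)^{2}} \approx 7.0393 \cdot 10^{-6} - 5.6573 \cdot 10^{-7} i$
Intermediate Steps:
$l = 2 i \sqrt{2}$ ($l = \sqrt{-8} = 2 i \sqrt{2} \approx 2.8284 i$)
$I{\left(d,v \right)} = \frac{2 i \sqrt{2}}{3}$
$M = \frac{1}{8 \left(47 + \frac{4 i \sqrt{2}}{3}\right)}$ ($M = \frac{1}{8 \left(\left(141 - \left(4 - \frac{2 i \sqrt{2}}{3} \cdot 2\right)\right) - 90\right)} = \frac{1}{8 \left(\left(141 - \left(4 - \frac{4 i \sqrt{2}}{3}\right)\right) - 90\right)} = \frac{1}{8 \left(\left(137 + \frac{4 i \sqrt{2}}{3}\right) - 90\right)} = \frac{1}{8 \left(47 + \frac{4 i \sqrt{2}}{3}\right)} \approx 0.0026553 - 0.00010653 i$)
$M^{2} = \left(\frac{423}{159304} - \frac{3 i \sqrt{2}}{39826}\right)^{2}$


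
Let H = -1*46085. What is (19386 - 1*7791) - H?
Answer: 57680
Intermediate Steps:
H = -46085
(19386 - 1*7791) - H = (19386 - 1*7791) - 1*(-46085) = (19386 - 7791) + 46085 = 11595 + 46085 = 57680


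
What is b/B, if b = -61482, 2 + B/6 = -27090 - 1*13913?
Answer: 10247/41005 ≈ 0.24990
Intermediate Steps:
B = -246030 (B = -12 + 6*(-27090 - 1*13913) = -12 + 6*(-27090 - 13913) = -12 + 6*(-41003) = -12 - 246018 = -246030)
b/B = -61482/(-246030) = -61482*(-1/246030) = 10247/41005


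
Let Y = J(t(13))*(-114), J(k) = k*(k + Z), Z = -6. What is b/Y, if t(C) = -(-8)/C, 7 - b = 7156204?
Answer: -403132431/21280 ≈ -18944.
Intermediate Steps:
b = -7156197 (b = 7 - 1*7156204 = 7 - 7156204 = -7156197)
t(C) = 8/C
J(k) = k*(-6 + k) (J(k) = k*(k - 6) = k*(-6 + k))
Y = 63840/169 (Y = ((8/13)*(-6 + 8/13))*(-114) = ((8*(1/13))*(-6 + 8*(1/13)))*(-114) = (8*(-6 + 8/13)/13)*(-114) = ((8/13)*(-70/13))*(-114) = -560/169*(-114) = 63840/169 ≈ 377.75)
b/Y = -7156197/63840/169 = -7156197*169/63840 = -403132431/21280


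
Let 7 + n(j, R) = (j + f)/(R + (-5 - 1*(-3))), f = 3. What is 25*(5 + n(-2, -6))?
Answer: -425/8 ≈ -53.125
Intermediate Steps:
n(j, R) = -7 + (3 + j)/(-2 + R) (n(j, R) = -7 + (j + 3)/(R + (-5 - 1*(-3))) = -7 + (3 + j)/(R + (-5 + 3)) = -7 + (3 + j)/(R - 2) = -7 + (3 + j)/(-2 + R))
25*(5 + n(-2, -6)) = 25*(5 + (17 - 2 - 7*(-6))/(-2 - 6)) = 25*(5 + (17 - 2 + 42)/(-8)) = 25*(5 - ⅛*57) = 25*(5 - 57/8) = 25*(-17/8) = -425/8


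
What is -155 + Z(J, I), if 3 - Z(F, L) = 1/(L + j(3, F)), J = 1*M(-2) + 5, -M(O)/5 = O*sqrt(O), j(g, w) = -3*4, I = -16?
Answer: -4255/28 ≈ -151.96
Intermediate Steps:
j(g, w) = -12
M(O) = -5*O**(3/2) (M(O) = -5*O*sqrt(O) = -5*O**(3/2))
J = 5 + 10*I*sqrt(2) (J = 1*(-(-10)*I*sqrt(2)) + 5 = 1*(10*I*sqrt(2)) + 5 = 10*I*sqrt(2) + 5 = 5 + 10*I*sqrt(2) ≈ 5.0 + 14.142*I)
Z(F, L) = 3 - 1/(-12 + L) (Z(F, L) = 3 - 1/(L - 12) = 3 - 1/(-12 + L))
-155 + Z(J, I) = -155 + (-37 + 3*(-16))/(-12 - 16) = -155 + (-37 - 48)/(-28) = -155 - 1/28*(-85) = -155 + 85/28 = -4255/28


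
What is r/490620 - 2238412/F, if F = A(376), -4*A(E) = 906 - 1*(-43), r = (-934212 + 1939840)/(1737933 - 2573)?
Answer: 146599167485949511/15538092398400 ≈ 9434.8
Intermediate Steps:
r = 251407/433840 (r = 1005628/1735360 = 1005628*(1/1735360) = 251407/433840 ≈ 0.57949)
A(E) = -949/4 (A(E) = -(906 - 1*(-43))/4 = -(906 + 43)/4 = -¼*949 = -949/4)
F = -949/4 ≈ -237.25
r/490620 - 2238412/F = (251407/433840)/490620 - 2238412/(-949/4) = (251407/433840)*(1/490620) - 2238412*(-4/949) = 19339/16373121600 + 8953648/949 = 146599167485949511/15538092398400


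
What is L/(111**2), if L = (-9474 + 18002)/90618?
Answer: 4264/558252189 ≈ 7.6381e-6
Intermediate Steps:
L = 4264/45309 (L = 8528*(1/90618) = 4264/45309 ≈ 0.094109)
L/(111**2) = 4264/(45309*(111**2)) = (4264/45309)/12321 = (4264/45309)*(1/12321) = 4264/558252189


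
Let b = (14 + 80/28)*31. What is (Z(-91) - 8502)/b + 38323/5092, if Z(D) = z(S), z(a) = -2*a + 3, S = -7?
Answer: -4269837/490172 ≈ -8.7109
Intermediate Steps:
z(a) = 3 - 2*a
Z(D) = 17 (Z(D) = 3 - 2*(-7) = 3 + 14 = 17)
b = 3658/7 (b = (14 + 80*(1/28))*31 = (14 + 20/7)*31 = (118/7)*31 = 3658/7 ≈ 522.57)
(Z(-91) - 8502)/b + 38323/5092 = (17 - 8502)/(3658/7) + 38323/5092 = -8485*7/3658 + 38323*(1/5092) = -59395/3658 + 2017/268 = -4269837/490172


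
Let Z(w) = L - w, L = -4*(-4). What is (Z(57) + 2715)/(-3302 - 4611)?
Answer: -2674/7913 ≈ -0.33792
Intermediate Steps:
L = 16
Z(w) = 16 - w
(Z(57) + 2715)/(-3302 - 4611) = ((16 - 1*57) + 2715)/(-3302 - 4611) = ((16 - 57) + 2715)/(-7913) = (-41 + 2715)*(-1/7913) = 2674*(-1/7913) = -2674/7913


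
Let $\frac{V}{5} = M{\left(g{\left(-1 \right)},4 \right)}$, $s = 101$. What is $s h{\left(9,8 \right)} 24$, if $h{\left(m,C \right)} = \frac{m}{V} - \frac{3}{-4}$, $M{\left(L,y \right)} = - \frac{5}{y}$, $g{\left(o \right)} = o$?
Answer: $- \frac{41814}{25} \approx -1672.6$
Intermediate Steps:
$V = - \frac{25}{4}$ ($V = 5 \left(- \frac{5}{4}\right) = - \frac{25}{4} \approx -6.25$)
$h{\left(m,C \right)} = \frac{3}{4} - \frac{4 m}{25}$ ($h{\left(m,C \right)} = \frac{m}{- \frac{25}{4}} - \frac{3}{-4} = m \left(- \frac{4}{25}\right) - - \frac{3}{4} = - \frac{4 m}{25} + \frac{3}{4} = \frac{3}{4} - \frac{4 m}{25}$)
$s h{\left(9,8 \right)} 24 = 101 \left(\frac{3}{4} - \frac{36}{25}\right) 24 = 101 \left(- \frac{69}{100}\right) 24 = \left(- \frac{6969}{100}\right) 24 = - \frac{41814}{25}$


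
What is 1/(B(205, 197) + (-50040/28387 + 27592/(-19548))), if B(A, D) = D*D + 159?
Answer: 138727269/5405483859386 ≈ 2.5664e-5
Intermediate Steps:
B(A, D) = 159 + D**2 (B(A, D) = D**2 + 159 = 159 + D**2)
1/(B(205, 197) + (-50040/28387 + 27592/(-19548))) = 1/((159 + 197**2) + (-50040/28387 + 27592/(-19548))) = 1/((159 + 38809) + (-50040*1/28387 + 27592*(-1/19548))) = 1/(38968 + (-50040/28387 - 6898/4887)) = 1/(38968 - 440359006/138727269) = 1/(5405483859386/138727269) = 138727269/5405483859386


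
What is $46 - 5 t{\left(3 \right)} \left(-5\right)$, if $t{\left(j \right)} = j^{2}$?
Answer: $10350$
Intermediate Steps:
$46 - 5 t{\left(3 \right)} \left(-5\right) = 46 - 5 \cdot 3^{2} \left(-5\right) = 46 \left(-5\right) 9 \left(-5\right) = 46 \left(\left(-45\right) \left(-5\right)\right) = 46 \cdot 225 = 10350$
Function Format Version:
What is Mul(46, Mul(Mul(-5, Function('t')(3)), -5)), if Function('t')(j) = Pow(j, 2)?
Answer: 10350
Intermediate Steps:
Mul(46, Mul(Mul(-5, Function('t')(3)), -5)) = Mul(46, Mul(Mul(-5, Pow(3, 2)), -5)) = Mul(46, Mul(Mul(-5, 9), -5)) = Mul(46, Mul(-45, -5)) = Mul(46, 225) = 10350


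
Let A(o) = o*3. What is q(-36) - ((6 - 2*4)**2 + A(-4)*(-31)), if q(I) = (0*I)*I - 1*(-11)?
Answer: -365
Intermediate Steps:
A(o) = 3*o
q(I) = 11 (q(I) = 0*I + 11 = 0 + 11 = 11)
q(-36) - ((6 - 2*4)**2 + A(-4)*(-31)) = 11 - ((6 - 2*4)**2 + (3*(-4))*(-31)) = 11 - ((6 - 8)**2 - 12*(-31)) = 11 - ((-2)**2 + 372) = 11 - (4 + 372) = 11 - 1*376 = 11 - 376 = -365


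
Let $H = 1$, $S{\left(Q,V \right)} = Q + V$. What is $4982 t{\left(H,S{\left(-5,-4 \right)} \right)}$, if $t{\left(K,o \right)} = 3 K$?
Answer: $14946$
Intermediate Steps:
$4982 t{\left(H,S{\left(-5,-4 \right)} \right)} = 4982 \cdot 3 \cdot 1 = 4982 \cdot 3 = 14946$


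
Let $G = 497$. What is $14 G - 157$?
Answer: $6801$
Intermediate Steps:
$14 G - 157 = 14 \cdot 497 - 157 = 6958 - 157 = 6801$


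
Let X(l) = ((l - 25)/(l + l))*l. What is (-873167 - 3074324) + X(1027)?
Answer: -3946990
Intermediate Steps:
X(l) = -25/2 + l/2 (X(l) = ((-25 + l)/((2*l)))*l = ((-25 + l)*(1/(2*l)))*l = ((-25 + l)/(2*l))*l = -25/2 + l/2)
(-873167 - 3074324) + X(1027) = (-873167 - 3074324) + (-25/2 + (½)*1027) = -3947491 + (-25/2 + 1027/2) = -3947491 + 501 = -3946990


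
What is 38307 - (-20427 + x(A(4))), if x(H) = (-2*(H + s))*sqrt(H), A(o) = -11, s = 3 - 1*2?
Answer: 58734 - 20*I*sqrt(11) ≈ 58734.0 - 66.333*I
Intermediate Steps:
s = 1 (s = 3 - 2 = 1)
x(H) = sqrt(H)*(-2 - 2*H) (x(H) = (-2*(H + 1))*sqrt(H) = (-2*(1 + H))*sqrt(H) = (-2 - 2*H)*sqrt(H) = sqrt(H)*(-2 - 2*H))
38307 - (-20427 + x(A(4))) = 38307 - (-20427 + 2*sqrt(-11)*(-1 - 1*(-11))) = 38307 - (-20427 + 2*(I*sqrt(11))*(-1 + 11)) = 38307 - (-20427 + 2*(I*sqrt(11))*10) = 38307 - (-20427 + 20*I*sqrt(11)) = 38307 + (20427 - 20*I*sqrt(11)) = 58734 - 20*I*sqrt(11)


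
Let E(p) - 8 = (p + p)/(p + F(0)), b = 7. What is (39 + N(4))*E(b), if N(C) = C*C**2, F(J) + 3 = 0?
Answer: 2369/2 ≈ 1184.5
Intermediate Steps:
F(J) = -3 (F(J) = -3 + 0 = -3)
N(C) = C**3
E(p) = 8 + 2*p/(-3 + p) (E(p) = 8 + (p + p)/(p - 3) = 8 + (2*p)/(-3 + p) = 8 + 2*p/(-3 + p))
(39 + N(4))*E(b) = (39 + 4**3)*(2*(-12 + 5*7)/(-3 + 7)) = (39 + 64)*(2*(-12 + 35)/4) = 103*(2*(1/4)*23) = 103*(23/2) = 2369/2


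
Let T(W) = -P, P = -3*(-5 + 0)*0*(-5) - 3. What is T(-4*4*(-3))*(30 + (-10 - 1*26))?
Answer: -18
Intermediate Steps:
P = -3 (P = -3*(-5*0)*(-5) - 3 = -0*(-5) - 3 = -3*0 - 3 = 0 - 3 = -3)
T(W) = 3 (T(W) = -1*(-3) = 3)
T(-4*4*(-3))*(30 + (-10 - 1*26)) = 3*(30 + (-10 - 1*26)) = 3*(30 + (-10 - 26)) = 3*(30 - 36) = 3*(-6) = -18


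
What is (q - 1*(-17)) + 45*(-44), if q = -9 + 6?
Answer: -1966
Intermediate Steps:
q = -3
(q - 1*(-17)) + 45*(-44) = (-3 - 1*(-17)) + 45*(-44) = (-3 + 17) - 1980 = 14 - 1980 = -1966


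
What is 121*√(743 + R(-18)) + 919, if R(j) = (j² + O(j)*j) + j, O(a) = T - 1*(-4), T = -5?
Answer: 919 + 121*√1067 ≈ 4871.5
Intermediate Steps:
O(a) = -1 (O(a) = -5 - 1*(-4) = -5 + 4 = -1)
R(j) = j² (R(j) = (j² - j) + j = j²)
121*√(743 + R(-18)) + 919 = 121*√(743 + (-18)²) + 919 = 121*√(743 + 324) + 919 = 121*√1067 + 919 = 919 + 121*√1067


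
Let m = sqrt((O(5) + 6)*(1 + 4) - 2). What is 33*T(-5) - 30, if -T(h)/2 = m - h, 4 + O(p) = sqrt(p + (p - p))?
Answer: -360 - 66*sqrt(8 + 5*sqrt(5)) ≈ -649.05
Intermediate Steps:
O(p) = -4 + sqrt(p) (O(p) = -4 + sqrt(p + (p - p)) = -4 + sqrt(p + 0) = -4 + sqrt(p))
m = sqrt(8 + 5*sqrt(5)) (m = sqrt(((-4 + sqrt(5)) + 6)*(1 + 4) - 2) = sqrt((2 + sqrt(5))*5 - 2) = sqrt((10 + 5*sqrt(5)) - 2) = sqrt(8 + 5*sqrt(5)) ≈ 4.3795)
T(h) = -2*sqrt(8 + 5*sqrt(5)) + 2*h (T(h) = -2*(sqrt(8 + 5*sqrt(5)) - h) = -2*sqrt(8 + 5*sqrt(5)) + 2*h)
33*T(-5) - 30 = 33*(-2*sqrt(8 + 5*sqrt(5)) + 2*(-5)) - 30 = 33*(-2*sqrt(8 + 5*sqrt(5)) - 10) - 30 = 33*(-10 - 2*sqrt(8 + 5*sqrt(5))) - 30 = (-330 - 66*sqrt(8 + 5*sqrt(5))) - 30 = -360 - 66*sqrt(8 + 5*sqrt(5))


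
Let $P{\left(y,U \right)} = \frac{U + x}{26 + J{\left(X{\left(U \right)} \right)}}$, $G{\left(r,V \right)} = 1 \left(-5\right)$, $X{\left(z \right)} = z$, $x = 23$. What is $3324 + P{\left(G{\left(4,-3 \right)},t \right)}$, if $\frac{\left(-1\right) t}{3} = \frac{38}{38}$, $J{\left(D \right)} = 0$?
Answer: $\frac{43222}{13} \approx 3324.8$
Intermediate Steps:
$G{\left(r,V \right)} = -5$
$t = -3$ ($t = - 3 \cdot \frac{38}{38} = - 3 \cdot 38 \cdot \frac{1}{38} = \left(-3\right) 1 = -3$)
$P{\left(y,U \right)} = \frac{23}{26} + \frac{U}{26}$ ($P{\left(y,U \right)} = \frac{U + 23}{26 + 0} = \frac{23 + U}{26} = \left(23 + U\right) \frac{1}{26} = \frac{23}{26} + \frac{U}{26}$)
$3324 + P{\left(G{\left(4,-3 \right)},t \right)} = 3324 + \left(\frac{23}{26} + \frac{1}{26} \left(-3\right)\right) = 3324 + \left(\frac{23}{26} - \frac{3}{26}\right) = 3324 + \frac{10}{13} = \frac{43222}{13}$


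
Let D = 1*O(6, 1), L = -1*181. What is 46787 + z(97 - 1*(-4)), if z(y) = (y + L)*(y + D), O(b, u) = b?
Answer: 38227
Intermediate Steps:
L = -181
D = 6 (D = 1*6 = 6)
z(y) = (-181 + y)*(6 + y) (z(y) = (y - 181)*(y + 6) = (-181 + y)*(6 + y))
46787 + z(97 - 1*(-4)) = 46787 + (-1086 + (97 - 1*(-4))² - 175*(97 - 1*(-4))) = 46787 + (-1086 + (97 + 4)² - 175*(97 + 4)) = 46787 + (-1086 + 101² - 175*101) = 46787 + (-1086 + 10201 - 17675) = 46787 - 8560 = 38227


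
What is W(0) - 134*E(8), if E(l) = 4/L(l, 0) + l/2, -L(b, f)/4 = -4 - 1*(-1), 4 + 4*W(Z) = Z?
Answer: -1745/3 ≈ -581.67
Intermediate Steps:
W(Z) = -1 + Z/4
L(b, f) = 12 (L(b, f) = -4*(-4 - 1*(-1)) = -4*(-4 + 1) = -4*(-3) = 12)
E(l) = ⅓ + l/2 (E(l) = 4/12 + l/2 = 4*(1/12) + l*(½) = ⅓ + l/2)
W(0) - 134*E(8) = (-1 + (¼)*0) - 134*(⅓ + (½)*8) = (-1 + 0) - 134*(⅓ + 4) = -1 - 134*13/3 = -1 - 1742/3 = -1745/3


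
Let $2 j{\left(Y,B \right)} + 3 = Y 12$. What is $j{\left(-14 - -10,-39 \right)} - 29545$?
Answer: $- \frac{59141}{2} \approx -29571.0$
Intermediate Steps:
$j{\left(Y,B \right)} = - \frac{3}{2} + 6 Y$ ($j{\left(Y,B \right)} = - \frac{3}{2} + \frac{Y 12}{2} = - \frac{3}{2} + \frac{12 Y}{2} = - \frac{3}{2} + 6 Y$)
$j{\left(-14 - -10,-39 \right)} - 29545 = \left(- \frac{3}{2} + 6 \left(-14 - -10\right)\right) - 29545 = \left(- \frac{3}{2} + 6 \left(-14 + 10\right)\right) - 29545 = \left(- \frac{3}{2} + 6 \left(-4\right)\right) - 29545 = \left(- \frac{3}{2} - 24\right) - 29545 = - \frac{51}{2} - 29545 = - \frac{59141}{2}$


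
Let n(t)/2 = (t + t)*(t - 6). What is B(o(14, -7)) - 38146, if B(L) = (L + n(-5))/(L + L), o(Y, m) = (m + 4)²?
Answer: -686399/18 ≈ -38133.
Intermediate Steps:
n(t) = 4*t*(-6 + t) (n(t) = 2*((t + t)*(t - 6)) = 2*((2*t)*(-6 + t)) = 2*(2*t*(-6 + t)) = 4*t*(-6 + t))
o(Y, m) = (4 + m)²
B(L) = (220 + L)/(2*L) (B(L) = (L + 4*(-5)*(-6 - 5))/(L + L) = (L + 4*(-5)*(-11))/((2*L)) = (L + 220)*(1/(2*L)) = (220 + L)*(1/(2*L)) = (220 + L)/(2*L))
B(o(14, -7)) - 38146 = (220 + (4 - 7)²)/(2*((4 - 7)²)) - 38146 = (220 + (-3)²)/(2*((-3)²)) - 38146 = (½)*(220 + 9)/9 - 38146 = (½)*(⅑)*229 - 38146 = 229/18 - 38146 = -686399/18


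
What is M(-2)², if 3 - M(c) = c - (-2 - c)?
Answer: 25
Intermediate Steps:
M(c) = 1 - 2*c (M(c) = 3 - (c - (-2 - c)) = 3 - (c + (2 + c)) = 3 - (2 + 2*c) = 3 + (-2 - 2*c) = 1 - 2*c)
M(-2)² = (1 - 2*(-2))² = (1 + 4)² = 5² = 25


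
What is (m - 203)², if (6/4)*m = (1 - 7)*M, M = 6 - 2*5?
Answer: 34969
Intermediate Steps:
M = -4 (M = 6 - 10 = -4)
m = 16 (m = 2*((1 - 7)*(-4))/3 = 2*(-6*(-4))/3 = (⅔)*24 = 16)
(m - 203)² = (16 - 203)² = (-187)² = 34969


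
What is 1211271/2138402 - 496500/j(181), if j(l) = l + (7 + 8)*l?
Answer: -132276094023/774101524 ≈ -170.88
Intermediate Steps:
j(l) = 16*l (j(l) = l + 15*l = 16*l)
1211271/2138402 - 496500/j(181) = 1211271/2138402 - 496500/(16*181) = 1211271*(1/2138402) - 496500/2896 = 1211271/2138402 - 496500*1/2896 = 1211271/2138402 - 124125/724 = -132276094023/774101524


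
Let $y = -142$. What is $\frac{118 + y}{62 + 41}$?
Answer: $- \frac{24}{103} \approx -0.23301$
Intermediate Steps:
$\frac{118 + y}{62 + 41} = \frac{118 - 142}{62 + 41} = - \frac{24}{103}$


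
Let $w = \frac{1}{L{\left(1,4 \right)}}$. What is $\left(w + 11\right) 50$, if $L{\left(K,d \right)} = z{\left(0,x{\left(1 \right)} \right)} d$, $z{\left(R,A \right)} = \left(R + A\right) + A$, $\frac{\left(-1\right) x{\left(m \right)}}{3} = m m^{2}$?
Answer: $\frac{6575}{12} \approx 547.92$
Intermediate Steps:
$x{\left(m \right)} = - 3 m^{3}$ ($x{\left(m \right)} = - 3 m m^{2} = - 3 m^{3}$)
$z{\left(R,A \right)} = R + 2 A$ ($z{\left(R,A \right)} = \left(A + R\right) + A = R + 2 A$)
$L{\left(K,d \right)} = - 6 d$ ($L{\left(K,d \right)} = \left(0 + 2 \left(- 3 \cdot 1^{3}\right)\right) d = \left(0 + 2 \left(\left(-3\right) 1\right)\right) d = \left(0 + 2 \left(-3\right)\right) d = \left(0 - 6\right) d = - 6 d$)
$w = - \frac{1}{24}$ ($w = \frac{1}{\left(-6\right) 4} = \frac{1}{-24} = - \frac{1}{24} \approx -0.041667$)
$\left(w + 11\right) 50 = \left(- \frac{1}{24} + 11\right) 50 = \frac{263}{24} \cdot 50 = \frac{6575}{12}$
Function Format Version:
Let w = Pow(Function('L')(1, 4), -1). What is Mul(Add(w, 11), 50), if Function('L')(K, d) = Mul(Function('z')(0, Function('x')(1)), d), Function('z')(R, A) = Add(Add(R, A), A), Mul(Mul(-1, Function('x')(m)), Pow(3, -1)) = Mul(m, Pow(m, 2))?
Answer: Rational(6575, 12) ≈ 547.92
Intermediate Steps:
Function('x')(m) = Mul(-3, Pow(m, 3)) (Function('x')(m) = Mul(-3, Mul(m, Pow(m, 2))) = Mul(-3, Pow(m, 3)))
Function('z')(R, A) = Add(R, Mul(2, A)) (Function('z')(R, A) = Add(Add(A, R), A) = Add(R, Mul(2, A)))
Function('L')(K, d) = Mul(-6, d) (Function('L')(K, d) = Mul(Add(0, Mul(2, Mul(-3, Pow(1, 3)))), d) = Mul(Add(0, Mul(2, Mul(-3, 1))), d) = Mul(Add(0, Mul(2, -3)), d) = Mul(Add(0, -6), d) = Mul(-6, d))
w = Rational(-1, 24) (w = Pow(Mul(-6, 4), -1) = Pow(-24, -1) = Rational(-1, 24) ≈ -0.041667)
Mul(Add(w, 11), 50) = Mul(Add(Rational(-1, 24), 11), 50) = Mul(Rational(263, 24), 50) = Rational(6575, 12)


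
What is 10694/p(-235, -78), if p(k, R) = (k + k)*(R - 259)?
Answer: 5347/79195 ≈ 0.067517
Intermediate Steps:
p(k, R) = 2*k*(-259 + R) (p(k, R) = (2*k)*(-259 + R) = 2*k*(-259 + R))
10694/p(-235, -78) = 10694/((2*(-235)*(-259 - 78))) = 10694/((2*(-235)*(-337))) = 10694/158390 = 10694*(1/158390) = 5347/79195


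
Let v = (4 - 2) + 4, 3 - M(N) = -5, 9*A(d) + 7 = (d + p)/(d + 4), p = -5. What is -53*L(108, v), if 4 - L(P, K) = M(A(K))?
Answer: 212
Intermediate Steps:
A(d) = -7/9 + (-5 + d)/(9*(4 + d)) (A(d) = -7/9 + ((d - 5)/(d + 4))/9 = -7/9 + ((-5 + d)/(4 + d))/9 = -7/9 + (-5 + d)/(9*(4 + d)))
M(N) = 8 (M(N) = 3 - 1*(-5) = 3 + 5 = 8)
v = 6 (v = 2 + 4 = 6)
L(P, K) = -4 (L(P, K) = 4 - 1*8 = 4 - 8 = -4)
-53*L(108, v) = -53*(-4) = 212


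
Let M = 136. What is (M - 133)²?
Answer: 9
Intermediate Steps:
(M - 133)² = (136 - 133)² = 3² = 9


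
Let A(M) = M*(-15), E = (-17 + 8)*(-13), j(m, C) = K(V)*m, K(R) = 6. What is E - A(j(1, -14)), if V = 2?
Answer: 207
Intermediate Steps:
j(m, C) = 6*m
E = 117 (E = -9*(-13) = 117)
A(M) = -15*M
E - A(j(1, -14)) = 117 - (-15)*6*1 = 117 - (-15)*6 = 117 - 1*(-90) = 117 + 90 = 207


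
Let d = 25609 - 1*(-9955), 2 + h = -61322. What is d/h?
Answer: -8891/15331 ≈ -0.57994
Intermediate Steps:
h = -61324 (h = -2 - 61322 = -61324)
d = 35564 (d = 25609 + 9955 = 35564)
d/h = 35564/(-61324) = 35564*(-1/61324) = -8891/15331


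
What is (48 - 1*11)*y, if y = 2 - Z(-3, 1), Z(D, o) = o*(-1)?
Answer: 111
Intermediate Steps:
Z(D, o) = -o
y = 3 (y = 2 - (-1) = 2 - 1*(-1) = 2 + 1 = 3)
(48 - 1*11)*y = (48 - 1*11)*3 = (48 - 11)*3 = 37*3 = 111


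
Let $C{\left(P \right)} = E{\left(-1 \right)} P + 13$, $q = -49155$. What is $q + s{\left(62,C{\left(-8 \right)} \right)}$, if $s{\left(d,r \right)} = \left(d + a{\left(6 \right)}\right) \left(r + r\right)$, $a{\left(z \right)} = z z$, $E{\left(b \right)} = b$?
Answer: $-45039$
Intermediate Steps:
$a{\left(z \right)} = z^{2}$
$C{\left(P \right)} = 13 - P$ ($C{\left(P \right)} = - P + 13 = 13 - P$)
$s{\left(d,r \right)} = 2 r \left(36 + d\right)$ ($s{\left(d,r \right)} = \left(d + 6^{2}\right) \left(r + r\right) = \left(d + 36\right) 2 r = \left(36 + d\right) 2 r = 2 r \left(36 + d\right)$)
$q + s{\left(62,C{\left(-8 \right)} \right)} = -49155 + 2 \left(13 - -8\right) \left(36 + 62\right) = -49155 + 2 \left(13 + 8\right) 98 = -49155 + 2 \cdot 21 \cdot 98 = -49155 + 4116 = -45039$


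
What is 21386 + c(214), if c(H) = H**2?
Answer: 67182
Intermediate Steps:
21386 + c(214) = 21386 + 214**2 = 21386 + 45796 = 67182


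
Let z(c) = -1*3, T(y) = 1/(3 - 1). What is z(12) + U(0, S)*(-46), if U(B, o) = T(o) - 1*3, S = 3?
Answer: 112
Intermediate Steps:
T(y) = ½ (T(y) = 1/2 = ½)
z(c) = -3
U(B, o) = -5/2 (U(B, o) = ½ - 1*3 = ½ - 3 = -5/2)
z(12) + U(0, S)*(-46) = -3 - 5/2*(-46) = -3 + 115 = 112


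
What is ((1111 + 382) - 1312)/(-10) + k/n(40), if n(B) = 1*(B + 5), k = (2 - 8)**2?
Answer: -173/10 ≈ -17.300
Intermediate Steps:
k = 36 (k = (-6)**2 = 36)
n(B) = 5 + B (n(B) = 1*(5 + B) = 5 + B)
((1111 + 382) - 1312)/(-10) + k/n(40) = ((1111 + 382) - 1312)/(-10) + 36/(5 + 40) = (1493 - 1312)*(-1/10) + 36/45 = 181*(-1/10) + 36*(1/45) = -181/10 + 4/5 = -173/10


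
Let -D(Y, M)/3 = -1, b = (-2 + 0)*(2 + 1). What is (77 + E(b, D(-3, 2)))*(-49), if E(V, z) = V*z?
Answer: -2891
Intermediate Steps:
b = -6 (b = -2*3 = -6)
D(Y, M) = 3 (D(Y, M) = -3*(-1) = 3)
(77 + E(b, D(-3, 2)))*(-49) = (77 - 6*3)*(-49) = (77 - 18)*(-49) = 59*(-49) = -2891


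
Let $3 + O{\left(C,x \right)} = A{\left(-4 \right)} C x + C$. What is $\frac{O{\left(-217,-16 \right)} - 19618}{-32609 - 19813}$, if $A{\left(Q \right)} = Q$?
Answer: $\frac{5621}{8737} \approx 0.64336$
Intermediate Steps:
$O{\left(C,x \right)} = -3 + C - 4 C x$ ($O{\left(C,x \right)} = -3 + \left(- 4 C x + C\right) = -3 - \left(- C + 4 C x\right) = -3 + C - 4 C x$)
$\frac{O{\left(-217,-16 \right)} - 19618}{-32609 - 19813} = \frac{\left(-3 - 217 - \left(-868\right) \left(-16\right)\right) - 19618}{-32609 - 19813} = \frac{\left(-3 - 217 - 13888\right) - 19618}{-32609 + \left(-20086 + 273\right)} = \frac{-14108 - 19618}{-32609 - 19813} = - \frac{33726}{-52422} = \left(-33726\right) \left(- \frac{1}{52422}\right) = \frac{5621}{8737}$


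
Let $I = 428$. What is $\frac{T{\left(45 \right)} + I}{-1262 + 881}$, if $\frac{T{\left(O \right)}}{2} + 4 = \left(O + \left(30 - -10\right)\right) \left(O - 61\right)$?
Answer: $\frac{2300}{381} \approx 6.0367$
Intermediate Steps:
$T{\left(O \right)} = -8 + 2 \left(-61 + O\right) \left(40 + O\right)$ ($T{\left(O \right)} = -8 + 2 \left(O + \left(30 - -10\right)\right) \left(O - 61\right) = -8 + 2 \left(O + \left(30 + 10\right)\right) \left(-61 + O\right) = -8 + 2 \left(O + 40\right) \left(-61 + O\right) = -8 + 2 \left(40 + O\right) \left(-61 + O\right) = -8 + 2 \left(-61 + O\right) \left(40 + O\right)$)
$\frac{T{\left(45 \right)} + I}{-1262 + 881} = \frac{\left(-4888 - 1890 + 2 \cdot 45^{2}\right) + 428}{-1262 + 881} = \frac{\left(-4888 - 1890 + 2 \cdot 2025\right) + 428}{-381} = \left(\left(-4888 - 1890 + 4050\right) + 428\right) \left(- \frac{1}{381}\right) = \left(-2728 + 428\right) \left(- \frac{1}{381}\right) = \left(-2300\right) \left(- \frac{1}{381}\right) = \frac{2300}{381}$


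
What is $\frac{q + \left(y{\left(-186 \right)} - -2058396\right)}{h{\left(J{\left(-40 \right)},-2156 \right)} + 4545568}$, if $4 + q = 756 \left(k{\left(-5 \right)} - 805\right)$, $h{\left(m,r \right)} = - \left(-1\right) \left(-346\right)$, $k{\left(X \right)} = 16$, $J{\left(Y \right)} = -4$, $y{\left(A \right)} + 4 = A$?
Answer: $\frac{730859}{2272611} \approx 0.32159$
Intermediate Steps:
$y{\left(A \right)} = -4 + A$
$h{\left(m,r \right)} = -346$ ($h{\left(m,r \right)} = \left(-1\right) 346 = -346$)
$q = -596488$ ($q = -4 + 756 \left(16 - 805\right) = -4 + 756 \left(-789\right) = -4 - 596484 = -596488$)
$\frac{q + \left(y{\left(-186 \right)} - -2058396\right)}{h{\left(J{\left(-40 \right)},-2156 \right)} + 4545568} = \frac{-596488 - -2058206}{-346 + 4545568} = \frac{-596488 + \left(-190 + 2058396\right)}{4545222} = \left(-596488 + 2058206\right) \frac{1}{4545222} = 1461718 \cdot \frac{1}{4545222} = \frac{730859}{2272611}$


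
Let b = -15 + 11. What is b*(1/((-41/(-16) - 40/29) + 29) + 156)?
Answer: -8740976/14005 ≈ -624.13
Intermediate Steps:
b = -4
b*(1/((-41/(-16) - 40/29) + 29) + 156) = -4*(1/((-41/(-16) - 40/29) + 29) + 156) = -4*(1/((-41*(-1/16) - 40*1/29) + 29) + 156) = -4*(1/((41/16 - 40/29) + 29) + 156) = -4*(1/(549/464 + 29) + 156) = -4*(1/(14005/464) + 156) = -4*(464/14005 + 156) = -4*2185244/14005 = -8740976/14005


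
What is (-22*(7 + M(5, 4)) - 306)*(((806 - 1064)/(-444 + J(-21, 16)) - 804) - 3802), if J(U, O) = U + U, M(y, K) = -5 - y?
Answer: 29843440/27 ≈ 1.1053e+6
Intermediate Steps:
J(U, O) = 2*U
(-22*(7 + M(5, 4)) - 306)*(((806 - 1064)/(-444 + J(-21, 16)) - 804) - 3802) = (-22*(7 + (-5 - 1*5)) - 306)*(((806 - 1064)/(-444 + 2*(-21)) - 804) - 3802) = (-22*(7 + (-5 - 5)) - 306)*((-258/(-444 - 42) - 804) - 3802) = (-22*(7 - 10) - 306)*((-258/(-486) - 804) - 3802) = (-22*(-3) - 306)*((-258*(-1/486) - 804) - 3802) = (66 - 306)*((43/81 - 804) - 3802) = -240*(-65081/81 - 3802) = -240*(-373043/81) = 29843440/27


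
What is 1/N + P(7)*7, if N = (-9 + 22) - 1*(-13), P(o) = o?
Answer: 1275/26 ≈ 49.038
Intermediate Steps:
N = 26 (N = 13 + 13 = 26)
1/N + P(7)*7 = 1/26 + 7*7 = 1*(1/26) + 49 = 1/26 + 49 = 1275/26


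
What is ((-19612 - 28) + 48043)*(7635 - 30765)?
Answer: -656961390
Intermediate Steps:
((-19612 - 28) + 48043)*(7635 - 30765) = (-19640 + 48043)*(-23130) = 28403*(-23130) = -656961390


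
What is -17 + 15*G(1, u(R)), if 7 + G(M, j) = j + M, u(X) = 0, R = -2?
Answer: -107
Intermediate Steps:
G(M, j) = -7 + M + j (G(M, j) = -7 + (j + M) = -7 + (M + j) = -7 + M + j)
-17 + 15*G(1, u(R)) = -17 + 15*(-7 + 1 + 0) = -17 + 15*(-6) = -17 - 90 = -107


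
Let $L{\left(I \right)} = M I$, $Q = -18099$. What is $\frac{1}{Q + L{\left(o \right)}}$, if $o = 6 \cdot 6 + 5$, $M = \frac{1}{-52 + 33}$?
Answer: $- \frac{19}{343922} \approx -5.5245 \cdot 10^{-5}$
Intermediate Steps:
$M = - \frac{1}{19}$ ($M = \frac{1}{-19} = - \frac{1}{19} \approx -0.052632$)
$o = 41$ ($o = 36 + 5 = 41$)
$L{\left(I \right)} = - \frac{I}{19}$
$\frac{1}{Q + L{\left(o \right)}} = \frac{1}{-18099 - \frac{41}{19}} = \frac{1}{- \frac{343922}{19}} = - \frac{19}{343922}$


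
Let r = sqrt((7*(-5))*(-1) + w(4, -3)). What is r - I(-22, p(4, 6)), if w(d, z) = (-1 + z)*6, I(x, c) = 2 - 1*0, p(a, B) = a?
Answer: -2 + sqrt(11) ≈ 1.3166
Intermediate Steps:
I(x, c) = 2 (I(x, c) = 2 + 0 = 2)
w(d, z) = -6 + 6*z
r = sqrt(11) (r = sqrt((7*(-5))*(-1) + (-6 + 6*(-3))) = sqrt(-35*(-1) + (-6 - 18)) = sqrt(35 - 24) = sqrt(11) ≈ 3.3166)
r - I(-22, p(4, 6)) = sqrt(11) - 1*2 = sqrt(11) - 2 = -2 + sqrt(11)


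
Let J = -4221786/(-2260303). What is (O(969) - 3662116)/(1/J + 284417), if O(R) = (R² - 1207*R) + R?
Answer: -16430215879434/1200749969065 ≈ -13.683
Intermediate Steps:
O(R) = R² - 1206*R
J = 4221786/2260303 (J = -4221786*(-1/2260303) = 4221786/2260303 ≈ 1.8678)
(O(969) - 3662116)/(1/J + 284417) = (969*(-1206 + 969) - 3662116)/(1/(4221786/2260303) + 284417) = (969*(-237) - 3662116)/(2260303/4221786 + 284417) = (-229653 - 3662116)/(1200749969065/4221786) = -3891769*4221786/1200749969065 = -16430215879434/1200749969065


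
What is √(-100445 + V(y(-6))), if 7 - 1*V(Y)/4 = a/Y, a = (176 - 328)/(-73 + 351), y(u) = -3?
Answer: I*√17461538481/417 ≈ 316.89*I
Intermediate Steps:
a = -76/139 (a = -152/278 = -152*1/278 = -76/139 ≈ -0.54676)
V(Y) = 28 + 304/(139*Y) (V(Y) = 28 - (-304)/(139*Y) = 28 + 304/(139*Y))
√(-100445 + V(y(-6))) = √(-100445 + (28 + (304/139)/(-3))) = √(-100445 + (28 + (304/139)*(-⅓))) = √(-100445 + (28 - 304/417)) = √(-100445 + 11372/417) = √(-41874193/417) = I*√17461538481/417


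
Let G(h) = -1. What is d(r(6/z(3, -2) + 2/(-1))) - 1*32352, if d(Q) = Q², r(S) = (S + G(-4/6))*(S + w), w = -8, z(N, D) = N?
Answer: -32288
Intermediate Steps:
r(S) = (-1 + S)*(-8 + S) (r(S) = (S - 1)*(S - 8) = (-1 + S)*(-8 + S))
d(r(6/z(3, -2) + 2/(-1))) - 1*32352 = (8 + (6/3 + 2/(-1))² - 9*(6/3 + 2/(-1)))² - 1*32352 = (8 + (6*(⅓) + 2*(-1))² - 9*(6*(⅓) + 2*(-1)))² - 32352 = (8 + (2 - 2)² - 9*(2 - 2))² - 32352 = (8 + 0² - 9*0)² - 32352 = (8 + 0 + 0)² - 32352 = 8² - 32352 = 64 - 32352 = -32288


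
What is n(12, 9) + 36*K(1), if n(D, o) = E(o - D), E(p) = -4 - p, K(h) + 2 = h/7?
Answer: -475/7 ≈ -67.857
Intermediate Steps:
K(h) = -2 + h/7
n(D, o) = -4 + D - o (n(D, o) = -4 - (o - D) = -4 + (D - o) = -4 + D - o)
n(12, 9) + 36*K(1) = (-4 + 12 - 1*9) + 36*(-2 + (⅐)*1) = (-4 + 12 - 9) + 36*(-2 + ⅐) = -1 + 36*(-13/7) = -1 - 468/7 = -475/7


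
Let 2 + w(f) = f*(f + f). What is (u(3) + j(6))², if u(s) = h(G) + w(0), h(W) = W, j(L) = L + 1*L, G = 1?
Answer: 121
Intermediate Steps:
j(L) = 2*L (j(L) = L + L = 2*L)
w(f) = -2 + 2*f² (w(f) = -2 + f*(f + f) = -2 + f*(2*f) = -2 + 2*f²)
u(s) = -1 (u(s) = 1 + (-2 + 2*0²) = 1 + (-2 + 2*0) = 1 + (-2 + 0) = 1 - 2 = -1)
(u(3) + j(6))² = (-1 + 2*6)² = (-1 + 12)² = 11² = 121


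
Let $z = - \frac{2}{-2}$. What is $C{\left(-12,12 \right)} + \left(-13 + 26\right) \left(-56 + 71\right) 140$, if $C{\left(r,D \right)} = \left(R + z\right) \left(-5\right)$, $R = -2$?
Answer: $27305$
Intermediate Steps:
$z = 1$ ($z = \left(-2\right) \left(- \frac{1}{2}\right) = 1$)
$C{\left(r,D \right)} = 5$ ($C{\left(r,D \right)} = \left(-2 + 1\right) \left(-5\right) = \left(-1\right) \left(-5\right) = 5$)
$C{\left(-12,12 \right)} + \left(-13 + 26\right) \left(-56 + 71\right) 140 = 5 + \left(-13 + 26\right) \left(-56 + 71\right) 140 = 5 + 13 \cdot 15 \cdot 140 = 5 + 195 \cdot 140 = 5 + 27300 = 27305$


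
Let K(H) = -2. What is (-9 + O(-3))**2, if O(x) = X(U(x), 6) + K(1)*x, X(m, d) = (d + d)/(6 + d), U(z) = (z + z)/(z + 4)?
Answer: 4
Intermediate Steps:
U(z) = 2*z/(4 + z) (U(z) = (2*z)/(4 + z) = 2*z/(4 + z))
X(m, d) = 2*d/(6 + d) (X(m, d) = (2*d)/(6 + d) = 2*d/(6 + d))
O(x) = 1 - 2*x (O(x) = 2*6/(6 + 6) - 2*x = 2*6/12 - 2*x = 2*6*(1/12) - 2*x = 1 - 2*x)
(-9 + O(-3))**2 = (-9 + (1 - 2*(-3)))**2 = (-9 + (1 + 6))**2 = (-9 + 7)**2 = (-2)**2 = 4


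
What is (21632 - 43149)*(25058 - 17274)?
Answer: -167488328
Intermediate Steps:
(21632 - 43149)*(25058 - 17274) = -21517*7784 = -167488328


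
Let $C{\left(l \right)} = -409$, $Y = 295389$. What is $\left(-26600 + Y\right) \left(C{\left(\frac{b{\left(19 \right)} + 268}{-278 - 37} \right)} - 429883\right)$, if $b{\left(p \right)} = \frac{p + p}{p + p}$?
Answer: $-115657756388$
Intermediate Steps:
$b{\left(p \right)} = 1$ ($b{\left(p \right)} = \frac{2 p}{2 p} = 2 p \frac{1}{2 p} = 1$)
$\left(-26600 + Y\right) \left(C{\left(\frac{b{\left(19 \right)} + 268}{-278 - 37} \right)} - 429883\right) = \left(-26600 + 295389\right) \left(-409 - 429883\right) = 268789 \left(-430292\right) = -115657756388$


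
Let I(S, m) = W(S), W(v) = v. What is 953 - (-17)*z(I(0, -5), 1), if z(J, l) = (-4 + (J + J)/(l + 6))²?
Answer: 1225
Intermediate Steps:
I(S, m) = S
z(J, l) = (-4 + 2*J/(6 + l))² (z(J, l) = (-4 + (2*J)/(6 + l))² = (-4 + 2*J/(6 + l))²)
953 - (-17)*z(I(0, -5), 1) = 953 - (-17)*4*(12 - 1*0 + 2*1)²/(6 + 1)² = 953 - (-17)*4*(12 + 0 + 2)²/7² = 953 - (-17)*4*(1/49)*14² = 953 - (-17)*4*(1/49)*196 = 953 - (-17)*16 = 953 - 1*(-272) = 953 + 272 = 1225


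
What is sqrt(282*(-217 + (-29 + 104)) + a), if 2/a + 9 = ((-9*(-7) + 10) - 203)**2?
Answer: I*sqrt(11424788664982)/16891 ≈ 200.11*I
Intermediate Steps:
a = 2/16891 (a = 2/(-9 + ((-9*(-7) + 10) - 203)**2) = 2/(-9 + ((63 + 10) - 203)**2) = 2/(-9 + (73 - 203)**2) = 2/(-9 + (-130)**2) = 2/(-9 + 16900) = 2/16891 ≈ 0.00011841)
sqrt(282*(-217 + (-29 + 104)) + a) = sqrt(282*(-217 + (-29 + 104)) + 2/16891) = sqrt(282*(-217 + 75) + 2/16891) = sqrt(282*(-142) + 2/16891) = sqrt(-40044 + 2/16891) = sqrt(-676383202/16891) = I*sqrt(11424788664982)/16891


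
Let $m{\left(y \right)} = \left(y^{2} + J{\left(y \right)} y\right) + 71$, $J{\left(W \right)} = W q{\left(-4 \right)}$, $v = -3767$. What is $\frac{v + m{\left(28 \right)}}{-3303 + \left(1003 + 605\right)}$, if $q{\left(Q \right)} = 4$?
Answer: $- \frac{224}{1695} \approx -0.13215$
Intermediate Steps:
$J{\left(W \right)} = 4 W$ ($J{\left(W \right)} = W 4 = 4 W$)
$m{\left(y \right)} = 71 + 5 y^{2}$ ($m{\left(y \right)} = \left(y^{2} + 4 y y\right) + 71 = \left(y^{2} + 4 y^{2}\right) + 71 = 5 y^{2} + 71 = 71 + 5 y^{2}$)
$\frac{v + m{\left(28 \right)}}{-3303 + \left(1003 + 605\right)} = \frac{-3767 + \left(71 + 5 \cdot 28^{2}\right)}{-3303 + \left(1003 + 605\right)} = \frac{-3767 + \left(71 + 5 \cdot 784\right)}{-3303 + 1608} = \frac{-3767 + \left(71 + 3920\right)}{-1695} = \left(-3767 + 3991\right) \left(- \frac{1}{1695}\right) = 224 \left(- \frac{1}{1695}\right) = - \frac{224}{1695}$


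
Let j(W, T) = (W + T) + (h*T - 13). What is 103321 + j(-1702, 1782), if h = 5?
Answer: 112298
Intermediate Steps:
j(W, T) = -13 + W + 6*T (j(W, T) = (W + T) + (5*T - 13) = (T + W) + (-13 + 5*T) = -13 + W + 6*T)
103321 + j(-1702, 1782) = 103321 + (-13 - 1702 + 6*1782) = 103321 + (-13 - 1702 + 10692) = 103321 + 8977 = 112298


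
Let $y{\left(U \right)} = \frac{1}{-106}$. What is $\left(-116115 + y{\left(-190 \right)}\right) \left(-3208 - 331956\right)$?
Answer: $\frac{2062631264162}{53} \approx 3.8918 \cdot 10^{10}$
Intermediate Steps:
$y{\left(U \right)} = - \frac{1}{106}$
$\left(-116115 + y{\left(-190 \right)}\right) \left(-3208 - 331956\right) = \left(-116115 - \frac{1}{106}\right) \left(-3208 - 331956\right) = \left(- \frac{12308191}{106}\right) \left(-335164\right) = \frac{2062631264162}{53}$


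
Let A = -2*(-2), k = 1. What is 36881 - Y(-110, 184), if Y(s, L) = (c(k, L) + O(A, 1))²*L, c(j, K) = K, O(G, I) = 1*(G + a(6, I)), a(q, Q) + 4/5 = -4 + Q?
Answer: -155154319/25 ≈ -6.2062e+6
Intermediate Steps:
a(q, Q) = -24/5 + Q (a(q, Q) = -⅘ + (-4 + Q) = -24/5 + Q)
A = 4
O(G, I) = -24/5 + G + I (O(G, I) = 1*(G + (-24/5 + I)) = 1*(-24/5 + G + I) = -24/5 + G + I)
Y(s, L) = L*(⅕ + L)² (Y(s, L) = (L + (-24/5 + 4 + 1))²*L = (L + ⅕)²*L = (⅕ + L)²*L = L*(⅕ + L)²)
36881 - Y(-110, 184) = 36881 - 184*(1 + 5*184)²/25 = 36881 - 184*(1 + 920)²/25 = 36881 - 184*921²/25 = 36881 - 184*848241/25 = 36881 - 1*156076344/25 = 36881 - 156076344/25 = -155154319/25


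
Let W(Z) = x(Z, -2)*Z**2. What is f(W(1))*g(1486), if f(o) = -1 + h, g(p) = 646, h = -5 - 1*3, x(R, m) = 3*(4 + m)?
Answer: -5814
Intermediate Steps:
x(R, m) = 12 + 3*m
h = -8 (h = -5 - 3 = -8)
W(Z) = 6*Z**2 (W(Z) = (12 + 3*(-2))*Z**2 = (12 - 6)*Z**2 = 6*Z**2)
f(o) = -9 (f(o) = -1 - 8 = -9)
f(W(1))*g(1486) = -9*646 = -5814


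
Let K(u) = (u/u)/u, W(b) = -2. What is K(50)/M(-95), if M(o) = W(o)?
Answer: -1/100 ≈ -0.010000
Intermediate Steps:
M(o) = -2
K(u) = 1/u
K(50)/M(-95) = 1/(50*(-2)) = (1/50)*(-½) = -1/100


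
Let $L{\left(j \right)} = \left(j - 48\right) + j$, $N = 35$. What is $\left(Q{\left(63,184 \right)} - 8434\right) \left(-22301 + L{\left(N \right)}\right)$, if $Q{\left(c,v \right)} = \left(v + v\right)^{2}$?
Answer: $-2829210210$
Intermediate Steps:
$Q{\left(c,v \right)} = 4 v^{2}$ ($Q{\left(c,v \right)} = \left(2 v\right)^{2} = 4 v^{2}$)
$L{\left(j \right)} = -48 + 2 j$ ($L{\left(j \right)} = \left(-48 + j\right) + j = -48 + 2 j$)
$\left(Q{\left(63,184 \right)} - 8434\right) \left(-22301 + L{\left(N \right)}\right) = \left(4 \cdot 184^{2} - 8434\right) \left(-22301 + \left(-48 + 2 \cdot 35\right)\right) = \left(4 \cdot 33856 - 8434\right) \left(-22301 + \left(-48 + 70\right)\right) = \left(135424 - 8434\right) \left(-22301 + 22\right) = 126990 \left(-22279\right) = -2829210210$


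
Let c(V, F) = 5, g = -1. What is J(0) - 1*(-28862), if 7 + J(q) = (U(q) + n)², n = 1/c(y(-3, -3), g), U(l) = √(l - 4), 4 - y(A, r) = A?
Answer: 721276/25 + 4*I/5 ≈ 28851.0 + 0.8*I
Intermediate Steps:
y(A, r) = 4 - A
U(l) = √(-4 + l)
n = ⅕ (n = 1/5 = ⅕ ≈ 0.20000)
J(q) = -7 + (⅕ + √(-4 + q))² (J(q) = -7 + (√(-4 + q) + ⅕)² = -7 + (⅕ + √(-4 + q))²)
J(0) - 1*(-28862) = (-7 + (1 + 5*√(-4 + 0))²/25) - 1*(-28862) = (-7 + (1 + 5*√(-4))²/25) + 28862 = (-7 + (1 + 5*(2*I))²/25) + 28862 = (-7 + (1 + 10*I)²/25) + 28862 = 28855 + (1 + 10*I)²/25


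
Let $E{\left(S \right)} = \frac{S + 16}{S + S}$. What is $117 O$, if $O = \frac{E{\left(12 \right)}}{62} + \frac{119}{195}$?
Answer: $\frac{45633}{620} \approx 73.602$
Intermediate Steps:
$E{\left(S \right)} = \frac{16 + S}{2 S}$
$O = \frac{15211}{24180}$ ($O = \frac{\frac{1}{2} \cdot \frac{1}{12} \left(16 + 12\right)}{62} + \frac{119}{195} = \frac{1}{2} \cdot \frac{1}{12} \cdot 28 \cdot \frac{1}{62} + 119 \cdot \frac{1}{195} = \frac{7}{6} \cdot \frac{1}{62} + \frac{119}{195} = \frac{7}{372} + \frac{119}{195} = \frac{15211}{24180} \approx 0.62907$)
$117 O = 117 \cdot \frac{15211}{24180} = \frac{45633}{620}$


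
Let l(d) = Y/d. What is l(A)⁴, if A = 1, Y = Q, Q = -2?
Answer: 16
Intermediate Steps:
Y = -2
l(d) = -2/d
l(A)⁴ = (-2/1)⁴ = (-2*1)⁴ = (-2)⁴ = 16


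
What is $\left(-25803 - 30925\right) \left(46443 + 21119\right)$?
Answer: $-3832657136$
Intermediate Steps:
$\left(-25803 - 30925\right) \left(46443 + 21119\right) = \left(-25803 - 30925\right) 67562 = \left(-56728\right) 67562 = -3832657136$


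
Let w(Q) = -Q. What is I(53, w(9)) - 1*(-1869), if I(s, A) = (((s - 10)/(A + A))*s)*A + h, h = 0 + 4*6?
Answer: 6065/2 ≈ 3032.5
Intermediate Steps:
h = 24 (h = 0 + 24 = 24)
I(s, A) = 24 + s*(-10 + s)/2 (I(s, A) = (((s - 10)/(A + A))*s)*A + 24 = (((-10 + s)/((2*A)))*s)*A + 24 = (((-10 + s)*(1/(2*A)))*s)*A + 24 = (((-10 + s)/(2*A))*s)*A + 24 = (s*(-10 + s)/(2*A))*A + 24 = s*(-10 + s)/2 + 24 = 24 + s*(-10 + s)/2)
I(53, w(9)) - 1*(-1869) = (24 + (½)*53² - 5*53) - 1*(-1869) = (24 + (½)*2809 - 265) + 1869 = (24 + 2809/2 - 265) + 1869 = 2327/2 + 1869 = 6065/2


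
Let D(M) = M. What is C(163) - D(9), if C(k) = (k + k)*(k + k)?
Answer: 106267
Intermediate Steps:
C(k) = 4*k**2 (C(k) = (2*k)*(2*k) = 4*k**2)
C(163) - D(9) = 4*163**2 - 1*9 = 4*26569 - 9 = 106276 - 9 = 106267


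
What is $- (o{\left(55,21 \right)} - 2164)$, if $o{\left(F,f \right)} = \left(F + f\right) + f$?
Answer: $2067$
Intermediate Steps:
$o{\left(F,f \right)} = F + 2 f$
$- (o{\left(55,21 \right)} - 2164) = - (\left(55 + 2 \cdot 21\right) - 2164) = - (\left(55 + 42\right) - 2164) = - (97 - 2164) = \left(-1\right) \left(-2067\right) = 2067$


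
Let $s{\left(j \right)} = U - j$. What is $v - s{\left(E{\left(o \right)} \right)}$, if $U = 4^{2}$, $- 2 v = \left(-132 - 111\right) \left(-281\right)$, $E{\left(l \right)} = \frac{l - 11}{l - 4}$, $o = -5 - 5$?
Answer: $-34156$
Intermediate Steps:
$o = -10$ ($o = -5 - 5 = -10$)
$E{\left(l \right)} = \frac{-11 + l}{-4 + l}$
$v = - \frac{68283}{2}$ ($v = - \frac{\left(-132 - 111\right) \left(-281\right)}{2} = - \frac{\left(-243\right) \left(-281\right)}{2} = \left(- \frac{1}{2}\right) 68283 = - \frac{68283}{2} \approx -34142.0$)
$U = 16$
$s{\left(j \right)} = 16 - j$
$v - s{\left(E{\left(o \right)} \right)} = - \frac{68283}{2} - \left(16 - \frac{-11 - 10}{-4 - 10}\right) = - \frac{68283}{2} - \left(16 - \frac{1}{-14} \left(-21\right)\right) = - \frac{68283}{2} - \left(16 - \left(- \frac{1}{14}\right) \left(-21\right)\right) = - \frac{68283}{2} - \left(16 - \frac{3}{2}\right) = - \frac{68283}{2} - \frac{29}{2} = -34156$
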